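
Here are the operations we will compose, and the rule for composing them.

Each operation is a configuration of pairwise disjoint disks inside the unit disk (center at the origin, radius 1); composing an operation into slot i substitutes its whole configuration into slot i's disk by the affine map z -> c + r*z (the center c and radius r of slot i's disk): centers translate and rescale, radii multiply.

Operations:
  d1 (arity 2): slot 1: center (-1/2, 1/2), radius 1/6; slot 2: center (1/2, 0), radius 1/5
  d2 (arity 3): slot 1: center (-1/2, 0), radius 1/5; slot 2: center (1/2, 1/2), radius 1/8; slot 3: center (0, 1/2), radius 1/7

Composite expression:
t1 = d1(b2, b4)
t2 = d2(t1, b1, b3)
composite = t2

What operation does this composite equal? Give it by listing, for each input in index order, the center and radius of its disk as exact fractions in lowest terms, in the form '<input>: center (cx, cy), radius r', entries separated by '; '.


b1: center (1/2, 1/2), radius 1/8; b2: center (-3/5, 1/10), radius 1/30; b3: center (0, 1/2), radius 1/7; b4: center (-2/5, 0), radius 1/25

Nesting under d2 composes maps z -> c + r*z down each b-path.
input b2: composing its 2 substitution steps yields center (-3/5, 1/10), radius 1/30
input b4: composing its 2 substitution steps yields center (-2/5, 0), radius 1/25
input b1: composing its 1 substitution step yields center (1/2, 1/2), radius 1/8
input b3: composing its 1 substitution step yields center (0, 1/2), radius 1/7


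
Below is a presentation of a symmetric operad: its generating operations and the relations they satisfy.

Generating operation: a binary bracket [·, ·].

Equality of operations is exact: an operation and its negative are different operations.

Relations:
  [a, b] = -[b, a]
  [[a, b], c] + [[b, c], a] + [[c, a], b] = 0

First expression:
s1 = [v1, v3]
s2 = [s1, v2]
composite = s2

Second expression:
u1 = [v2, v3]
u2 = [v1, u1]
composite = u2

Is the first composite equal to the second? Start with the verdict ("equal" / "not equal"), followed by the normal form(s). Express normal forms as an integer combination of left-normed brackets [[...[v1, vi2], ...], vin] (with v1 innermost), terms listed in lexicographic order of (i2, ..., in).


The first composite normalizes to [[v1, v3], v2]
The second composite normalizes to [[v1, v2], v3] - [[v1, v3], v2]
Distinct normal forms: not equal.

not equal; first: [[v1, v3], v2]; second: [[v1, v2], v3] - [[v1, v3], v2]


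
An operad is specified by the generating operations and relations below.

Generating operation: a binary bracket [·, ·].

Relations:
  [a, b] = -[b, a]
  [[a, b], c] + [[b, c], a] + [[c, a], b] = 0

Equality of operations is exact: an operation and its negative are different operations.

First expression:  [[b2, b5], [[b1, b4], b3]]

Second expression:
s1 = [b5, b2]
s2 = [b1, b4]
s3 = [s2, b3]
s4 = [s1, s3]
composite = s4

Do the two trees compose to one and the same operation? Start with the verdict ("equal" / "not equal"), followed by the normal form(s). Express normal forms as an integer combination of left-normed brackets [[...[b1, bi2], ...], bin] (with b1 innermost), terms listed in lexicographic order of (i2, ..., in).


not equal; the first gives -[[[[b1, b4], b3], b2], b5] + [[[[b1, b4], b3], b5], b2] and the second [[[[b1, b4], b3], b2], b5] - [[[[b1, b4], b3], b5], b2]

The first expression, normalized: -[[[[b1, b4], b3], b2], b5] + [[[[b1, b4], b3], b5], b2]
The second expression, normalized: [[[[b1, b4], b3], b2], b5] - [[[[b1, b4], b3], b5], b2]
Distinct normal forms: not equal.


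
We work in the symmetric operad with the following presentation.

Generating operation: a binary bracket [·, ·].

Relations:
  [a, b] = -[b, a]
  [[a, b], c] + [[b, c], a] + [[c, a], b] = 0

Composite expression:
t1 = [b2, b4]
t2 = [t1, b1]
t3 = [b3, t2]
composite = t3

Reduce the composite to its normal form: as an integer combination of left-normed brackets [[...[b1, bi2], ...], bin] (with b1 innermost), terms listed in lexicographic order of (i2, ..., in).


[[[b1, b2], b4], b3] - [[[b1, b4], b2], b3]

Antisymmetry and Jacobi reduce to b1-anchored left-normed brackets.
Composite bracket: [b3, [[b2, b4], b1]]
Full expansion: 8 signed words from ab - ba (2^3 = 8).
Only words starting with b1 matter:
  word b1b2b4b3 has sign +1, contributing +[[[b1, b2], b4], b3]
  word b1b4b2b3 has sign -1, contributing -[[[b1, b4], b2], b3]


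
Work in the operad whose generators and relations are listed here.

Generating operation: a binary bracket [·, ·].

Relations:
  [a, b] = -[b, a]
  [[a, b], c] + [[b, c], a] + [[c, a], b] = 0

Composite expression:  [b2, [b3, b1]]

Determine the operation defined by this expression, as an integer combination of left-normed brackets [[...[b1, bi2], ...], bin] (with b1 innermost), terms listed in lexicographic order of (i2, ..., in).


[[b1, b3], b2]

Skip Jacobi rewriting: expand, keep b1-initial words, read off terms.
Composite bracket: [b2, [b3, b1]]
The bracket unfolds into 4 signed words via [a, b] = ab - ba (2^2 = 4).
Only words starting with b1 matter:
  b1b3b2 (sign +1) contributes +[[b1, b3], b2]


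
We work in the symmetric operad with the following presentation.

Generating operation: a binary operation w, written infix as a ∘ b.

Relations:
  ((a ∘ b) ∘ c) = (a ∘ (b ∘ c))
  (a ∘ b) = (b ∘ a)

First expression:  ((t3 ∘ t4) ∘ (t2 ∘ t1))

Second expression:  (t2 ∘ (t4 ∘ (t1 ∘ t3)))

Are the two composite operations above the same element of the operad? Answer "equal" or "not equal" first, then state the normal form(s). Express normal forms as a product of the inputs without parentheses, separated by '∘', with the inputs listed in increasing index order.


equal: each reduces to t1 ∘ t2 ∘ t3 ∘ t4


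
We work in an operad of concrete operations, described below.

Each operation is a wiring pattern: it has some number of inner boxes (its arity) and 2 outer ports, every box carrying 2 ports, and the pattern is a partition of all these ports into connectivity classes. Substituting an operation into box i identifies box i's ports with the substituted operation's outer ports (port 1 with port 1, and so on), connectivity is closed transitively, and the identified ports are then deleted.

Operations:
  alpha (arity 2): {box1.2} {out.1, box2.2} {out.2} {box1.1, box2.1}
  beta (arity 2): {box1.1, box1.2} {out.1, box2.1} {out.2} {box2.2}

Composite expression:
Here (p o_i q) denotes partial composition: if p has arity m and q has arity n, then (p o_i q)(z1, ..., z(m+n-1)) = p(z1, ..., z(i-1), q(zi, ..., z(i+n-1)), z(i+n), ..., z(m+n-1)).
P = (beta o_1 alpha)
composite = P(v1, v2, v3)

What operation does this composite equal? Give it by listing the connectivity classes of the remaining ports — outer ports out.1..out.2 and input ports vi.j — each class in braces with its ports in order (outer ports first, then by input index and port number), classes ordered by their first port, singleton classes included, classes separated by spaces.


Two ports join when wires chain via beta-identified ports.
the subtree at alpha composes to {out.1, v2.2} {out.2} {v1.1, v2.1} {v1.2} on (v1, v2); out.j = own outer ports
the subtree at beta composes to {out.1, v3.1} {out.2} {v1.1, v2.1} {v1.2} {v2.2} {v3.2} on (v1, v2, v3); out.j = own outer ports

{out.1, v3.1} {out.2} {v1.1, v2.1} {v1.2} {v2.2} {v3.2}


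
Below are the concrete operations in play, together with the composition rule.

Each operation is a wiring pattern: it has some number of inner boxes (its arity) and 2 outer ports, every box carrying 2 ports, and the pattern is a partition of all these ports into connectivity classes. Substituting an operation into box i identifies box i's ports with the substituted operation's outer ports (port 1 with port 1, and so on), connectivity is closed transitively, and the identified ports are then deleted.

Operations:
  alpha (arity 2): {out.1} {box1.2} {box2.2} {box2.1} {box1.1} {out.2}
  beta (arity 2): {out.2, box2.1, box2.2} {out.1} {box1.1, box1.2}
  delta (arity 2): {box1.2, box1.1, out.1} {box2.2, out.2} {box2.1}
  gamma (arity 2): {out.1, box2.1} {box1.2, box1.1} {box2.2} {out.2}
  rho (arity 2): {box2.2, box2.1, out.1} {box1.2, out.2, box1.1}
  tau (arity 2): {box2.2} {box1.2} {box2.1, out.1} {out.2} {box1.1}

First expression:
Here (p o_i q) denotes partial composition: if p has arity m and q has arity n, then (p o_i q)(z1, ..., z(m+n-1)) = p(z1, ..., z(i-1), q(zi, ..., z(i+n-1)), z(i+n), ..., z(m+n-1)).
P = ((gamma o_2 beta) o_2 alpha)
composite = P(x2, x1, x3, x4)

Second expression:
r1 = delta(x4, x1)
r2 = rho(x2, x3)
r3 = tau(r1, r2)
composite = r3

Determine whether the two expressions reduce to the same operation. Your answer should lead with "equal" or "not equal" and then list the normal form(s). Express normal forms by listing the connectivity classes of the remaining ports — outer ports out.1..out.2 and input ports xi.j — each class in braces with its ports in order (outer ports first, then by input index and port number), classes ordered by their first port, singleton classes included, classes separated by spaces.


The first composite normalizes to {out.1} {out.2} {x1.1} {x1.2} {x2.1, x2.2} {x3.1} {x3.2} {x4.1, x4.2}
The second composite normalizes to {out.1, x3.1, x3.2} {out.2} {x1.1} {x1.2} {x2.1, x2.2} {x4.1, x4.2}
Different reductions; not equal.

not equal — first {out.1} {out.2} {x1.1} {x1.2} {x2.1, x2.2} {x3.1} {x3.2} {x4.1, x4.2}, second {out.1, x3.1, x3.2} {out.2} {x1.1} {x1.2} {x2.1, x2.2} {x4.1, x4.2}


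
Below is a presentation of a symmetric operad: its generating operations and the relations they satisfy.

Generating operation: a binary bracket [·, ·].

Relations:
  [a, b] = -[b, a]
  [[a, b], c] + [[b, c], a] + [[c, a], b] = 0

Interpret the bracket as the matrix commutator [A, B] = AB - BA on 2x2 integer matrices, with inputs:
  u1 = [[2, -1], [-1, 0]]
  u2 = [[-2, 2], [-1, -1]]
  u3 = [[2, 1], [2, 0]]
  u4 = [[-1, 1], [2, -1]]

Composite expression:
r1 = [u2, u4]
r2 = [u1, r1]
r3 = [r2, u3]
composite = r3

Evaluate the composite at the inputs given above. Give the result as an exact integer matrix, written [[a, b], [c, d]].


[[30, -22], [-16, -30]]


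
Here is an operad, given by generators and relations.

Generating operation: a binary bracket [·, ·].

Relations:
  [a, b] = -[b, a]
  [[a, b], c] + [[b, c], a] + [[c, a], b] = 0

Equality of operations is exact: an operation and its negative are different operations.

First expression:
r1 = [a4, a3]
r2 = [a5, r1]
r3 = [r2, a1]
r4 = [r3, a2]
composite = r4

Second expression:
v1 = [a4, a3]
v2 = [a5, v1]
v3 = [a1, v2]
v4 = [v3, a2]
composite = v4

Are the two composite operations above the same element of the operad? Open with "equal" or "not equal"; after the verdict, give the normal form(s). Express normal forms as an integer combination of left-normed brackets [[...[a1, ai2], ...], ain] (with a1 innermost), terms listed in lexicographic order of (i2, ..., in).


not equal; the first gives -[[[[a1, a3], a4], a5], a2] + [[[[a1, a4], a3], a5], a2] + [[[[a1, a5], a3], a4], a2] - [[[[a1, a5], a4], a3], a2] and the second [[[[a1, a3], a4], a5], a2] - [[[[a1, a4], a3], a5], a2] - [[[[a1, a5], a3], a4], a2] + [[[[a1, a5], a4], a3], a2]

In normal form, the first expression is -[[[[a1, a3], a4], a5], a2] + [[[[a1, a4], a3], a5], a2] + [[[[a1, a5], a3], a4], a2] - [[[[a1, a5], a4], a3], a2]
In normal form, the second expression is [[[[a1, a3], a4], a5], a2] - [[[[a1, a4], a3], a5], a2] - [[[[a1, a5], a3], a4], a2] + [[[[a1, a5], a4], a3], a2]
Distinct normal forms: not equal.


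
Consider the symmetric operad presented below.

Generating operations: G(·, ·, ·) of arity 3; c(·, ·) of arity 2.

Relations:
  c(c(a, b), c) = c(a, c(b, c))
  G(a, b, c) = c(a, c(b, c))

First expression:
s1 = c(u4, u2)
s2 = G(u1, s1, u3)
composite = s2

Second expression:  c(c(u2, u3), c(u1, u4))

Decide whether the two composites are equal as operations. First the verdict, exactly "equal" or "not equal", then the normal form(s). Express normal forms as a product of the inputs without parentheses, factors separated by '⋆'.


Normal form of the first expression: u1 ⋆ u4 ⋆ u2 ⋆ u3
Normal form of the second expression: u2 ⋆ u3 ⋆ u1 ⋆ u4
The normal forms differ: not equal.

not equal: they reduce to u1 ⋆ u4 ⋆ u2 ⋆ u3 and u2 ⋆ u3 ⋆ u1 ⋆ u4


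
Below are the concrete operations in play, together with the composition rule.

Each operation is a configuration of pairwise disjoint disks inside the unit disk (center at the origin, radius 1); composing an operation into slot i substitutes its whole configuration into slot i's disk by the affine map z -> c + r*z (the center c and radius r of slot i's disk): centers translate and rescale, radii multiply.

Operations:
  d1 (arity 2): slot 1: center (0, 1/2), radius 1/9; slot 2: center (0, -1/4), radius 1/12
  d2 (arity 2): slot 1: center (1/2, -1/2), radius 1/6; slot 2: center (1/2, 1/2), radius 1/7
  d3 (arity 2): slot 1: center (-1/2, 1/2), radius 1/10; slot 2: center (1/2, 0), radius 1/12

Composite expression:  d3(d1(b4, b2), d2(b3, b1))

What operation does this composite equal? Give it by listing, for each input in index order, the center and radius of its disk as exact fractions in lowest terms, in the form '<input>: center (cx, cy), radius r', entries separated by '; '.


b1: center (13/24, 1/24), radius 1/84; b2: center (-1/2, 19/40), radius 1/120; b3: center (13/24, -1/24), radius 1/72; b4: center (-1/2, 11/20), radius 1/90

Follow each b-input down from d3: c' goes to c + r*c', radius to r*r'.
b4: after 2 affine steps, its disk has center (-1/2, 11/20), radius 1/90
b2: after 2 affine steps, its disk has center (-1/2, 19/40), radius 1/120
b3: after 2 affine steps, its disk has center (13/24, -1/24), radius 1/72
b1: after 2 affine steps, its disk has center (13/24, 1/24), radius 1/84


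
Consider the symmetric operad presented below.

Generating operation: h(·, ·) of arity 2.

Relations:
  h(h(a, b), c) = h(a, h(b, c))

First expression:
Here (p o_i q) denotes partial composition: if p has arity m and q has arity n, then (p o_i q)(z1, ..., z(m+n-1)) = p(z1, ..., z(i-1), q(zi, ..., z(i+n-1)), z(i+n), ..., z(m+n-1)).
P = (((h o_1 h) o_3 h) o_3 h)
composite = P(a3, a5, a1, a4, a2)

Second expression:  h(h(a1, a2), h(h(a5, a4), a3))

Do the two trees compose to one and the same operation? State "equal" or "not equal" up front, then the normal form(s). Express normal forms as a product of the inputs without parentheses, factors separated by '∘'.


Normal form of the first expression: a3 ∘ a5 ∘ a1 ∘ a4 ∘ a2
Normal form of the second expression: a1 ∘ a2 ∘ a5 ∘ a4 ∘ a3
Different reductions; not equal.

not equal — first a3 ∘ a5 ∘ a1 ∘ a4 ∘ a2, second a1 ∘ a2 ∘ a5 ∘ a4 ∘ a3


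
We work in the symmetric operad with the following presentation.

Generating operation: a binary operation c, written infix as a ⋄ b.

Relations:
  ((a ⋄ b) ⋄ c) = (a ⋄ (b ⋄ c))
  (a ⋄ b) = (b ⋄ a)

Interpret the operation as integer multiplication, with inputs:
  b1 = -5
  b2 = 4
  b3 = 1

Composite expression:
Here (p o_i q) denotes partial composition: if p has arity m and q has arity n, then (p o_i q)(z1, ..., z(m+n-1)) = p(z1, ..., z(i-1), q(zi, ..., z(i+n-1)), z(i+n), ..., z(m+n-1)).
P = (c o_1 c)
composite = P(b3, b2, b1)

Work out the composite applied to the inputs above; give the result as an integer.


-20

(b3 ⋄ b2) = 4
((b3 ⋄ b2) ⋄ b1) = -20


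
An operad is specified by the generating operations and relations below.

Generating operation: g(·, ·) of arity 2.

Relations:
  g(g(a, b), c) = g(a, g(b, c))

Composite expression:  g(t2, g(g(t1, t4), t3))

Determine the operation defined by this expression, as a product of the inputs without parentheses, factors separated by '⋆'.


t2 ⋆ t1 ⋆ t4 ⋆ t3

All parenthesizations of g agree; list the t-inputs left to right.
g(t1, t4) linearizes to t1 ⋆ t4
g(g(t1, t4), t3) linearizes to t1 ⋆ t4 ⋆ t3
g(t2, g(g(t1, t4), t3)) linearizes to t2 ⋆ t1 ⋆ t4 ⋆ t3


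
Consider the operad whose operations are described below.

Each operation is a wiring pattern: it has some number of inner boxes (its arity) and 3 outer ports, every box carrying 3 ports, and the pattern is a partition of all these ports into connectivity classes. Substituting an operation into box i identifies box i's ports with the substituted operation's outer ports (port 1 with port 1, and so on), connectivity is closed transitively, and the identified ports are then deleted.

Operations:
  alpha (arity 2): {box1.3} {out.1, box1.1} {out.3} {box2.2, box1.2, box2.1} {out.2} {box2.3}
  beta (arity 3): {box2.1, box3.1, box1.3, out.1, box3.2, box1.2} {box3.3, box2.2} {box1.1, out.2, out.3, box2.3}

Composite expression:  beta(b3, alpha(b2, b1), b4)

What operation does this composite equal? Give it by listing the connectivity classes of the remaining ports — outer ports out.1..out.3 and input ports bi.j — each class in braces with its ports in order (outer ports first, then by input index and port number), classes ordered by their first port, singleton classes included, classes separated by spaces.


{out.1, b2.1, b3.2, b3.3, b4.1, b4.2} {out.2, out.3, b3.1} {b1.1, b1.2, b2.2} {b1.3} {b2.3} {b4.3}

Two ports join when wires chain via beta-identified ports.
through alpha, on inputs (b2, b1): {out.1, b2.1} {out.2} {out.3} {b1.1, b1.2, b2.2} {b1.3} {b2.3} (out.j = stage outer ports)
through beta, on inputs (b3, b2, b1, b4): {out.1, b2.1, b3.2, b3.3, b4.1, b4.2} {out.2, out.3, b3.1} {b1.1, b1.2, b2.2} {b1.3} {b2.3} {b4.3} (out.j = stage outer ports)


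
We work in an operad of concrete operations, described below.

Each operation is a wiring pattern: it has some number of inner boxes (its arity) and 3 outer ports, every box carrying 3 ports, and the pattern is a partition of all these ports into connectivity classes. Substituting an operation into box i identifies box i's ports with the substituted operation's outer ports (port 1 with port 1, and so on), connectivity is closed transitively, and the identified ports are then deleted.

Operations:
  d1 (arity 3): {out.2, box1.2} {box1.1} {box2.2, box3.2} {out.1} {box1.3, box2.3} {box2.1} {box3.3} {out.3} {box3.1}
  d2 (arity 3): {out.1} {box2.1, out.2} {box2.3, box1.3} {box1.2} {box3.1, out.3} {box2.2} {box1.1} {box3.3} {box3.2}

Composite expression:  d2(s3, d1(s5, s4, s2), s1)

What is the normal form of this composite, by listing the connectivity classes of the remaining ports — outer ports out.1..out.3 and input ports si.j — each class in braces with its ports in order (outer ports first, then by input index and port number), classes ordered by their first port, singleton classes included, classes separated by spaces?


{out.1} {out.2} {out.3, s1.1} {s1.2} {s1.3} {s2.1} {s2.2, s4.2} {s2.3} {s3.1} {s3.2} {s3.3} {s4.1} {s4.3, s5.3} {s5.1} {s5.2}

Two ports join when wires chain via d2-identified ports.
through d1, on inputs (s5, s4, s2): {out.1} {out.2, s5.2} {out.3} {s2.1} {s2.2, s4.2} {s2.3} {s4.1} {s4.3, s5.3} {s5.1} (out.j = stage outer ports)
through d2, on inputs (s3, s5, s4, s2, s1): {out.1} {out.2} {out.3, s1.1} {s1.2} {s1.3} {s2.1} {s2.2, s4.2} {s2.3} {s3.1} {s3.2} {s3.3} {s4.1} {s4.3, s5.3} {s5.1} {s5.2} (out.j = stage outer ports)


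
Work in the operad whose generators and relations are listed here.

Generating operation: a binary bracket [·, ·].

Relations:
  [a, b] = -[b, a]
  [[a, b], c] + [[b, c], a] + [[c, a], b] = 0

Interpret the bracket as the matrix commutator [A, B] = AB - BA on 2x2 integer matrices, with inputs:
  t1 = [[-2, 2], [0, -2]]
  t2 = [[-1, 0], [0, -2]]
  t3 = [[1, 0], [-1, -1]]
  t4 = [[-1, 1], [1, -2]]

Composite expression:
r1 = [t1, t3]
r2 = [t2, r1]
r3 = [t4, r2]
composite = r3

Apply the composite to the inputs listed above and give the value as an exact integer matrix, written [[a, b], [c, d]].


[[4, -4], [0, -4]]

[t1, t3] = [[-2, -4], [0, 2]]
[t2, [t1, t3]] = [[0, -4], [0, 0]]
[t4, [t2, [t1, t3]]] = [[4, -4], [0, -4]]


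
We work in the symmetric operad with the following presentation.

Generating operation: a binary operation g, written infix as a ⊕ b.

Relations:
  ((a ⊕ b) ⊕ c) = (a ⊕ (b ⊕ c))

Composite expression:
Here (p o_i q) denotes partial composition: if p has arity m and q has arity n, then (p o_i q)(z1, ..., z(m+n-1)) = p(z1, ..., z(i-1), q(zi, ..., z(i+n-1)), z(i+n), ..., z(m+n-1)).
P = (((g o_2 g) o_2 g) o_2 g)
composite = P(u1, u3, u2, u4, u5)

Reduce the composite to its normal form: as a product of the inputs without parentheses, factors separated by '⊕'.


Key point: g is associative — brackets drop, the u-order remains.
(u3 ⊕ u2) flattens to u3 ⊕ u2
((u3 ⊕ u2) ⊕ u4) flattens to u3 ⊕ u2 ⊕ u4
(((u3 ⊕ u2) ⊕ u4) ⊕ u5) flattens to u3 ⊕ u2 ⊕ u4 ⊕ u5
(u1 ⊕ (((u3 ⊕ u2) ⊕ u4) ⊕ u5)) flattens to u1 ⊕ u3 ⊕ u2 ⊕ u4 ⊕ u5

u1 ⊕ u3 ⊕ u2 ⊕ u4 ⊕ u5


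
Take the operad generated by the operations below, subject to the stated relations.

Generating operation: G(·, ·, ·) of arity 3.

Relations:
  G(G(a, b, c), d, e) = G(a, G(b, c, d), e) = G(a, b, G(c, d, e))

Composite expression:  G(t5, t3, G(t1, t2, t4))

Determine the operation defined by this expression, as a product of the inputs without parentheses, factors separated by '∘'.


The G-tree's shape is irrelevant; the t-reading-order decides.
G(t1, t2, t4) flattens to t1 ∘ t2 ∘ t4
G(t5, t3, G(t1, t2, t4)) flattens to t5 ∘ t3 ∘ t1 ∘ t2 ∘ t4

t5 ∘ t3 ∘ t1 ∘ t2 ∘ t4


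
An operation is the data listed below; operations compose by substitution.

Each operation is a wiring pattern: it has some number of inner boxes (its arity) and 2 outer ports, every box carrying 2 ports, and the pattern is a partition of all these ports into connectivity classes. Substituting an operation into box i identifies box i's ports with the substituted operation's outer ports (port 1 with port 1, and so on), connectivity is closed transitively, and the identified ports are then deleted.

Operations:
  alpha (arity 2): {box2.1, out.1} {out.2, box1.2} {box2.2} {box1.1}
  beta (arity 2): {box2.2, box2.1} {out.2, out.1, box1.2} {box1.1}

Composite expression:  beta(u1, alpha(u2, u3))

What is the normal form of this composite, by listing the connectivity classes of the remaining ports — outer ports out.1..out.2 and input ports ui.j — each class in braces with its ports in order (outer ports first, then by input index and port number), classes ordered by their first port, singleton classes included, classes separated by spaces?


{out.1, out.2, u1.2} {u1.1} {u2.1} {u2.2, u3.1} {u3.2}

Treat the ports identified at beta as solder joints: merge, then drop.
stage alpha: inputs (u2, u3), connectivity {out.1, u3.1} {out.2, u2.2} {u2.1} {u3.2}, out.j its boundary
stage beta: inputs (u1, u2, u3), connectivity {out.1, out.2, u1.2} {u1.1} {u2.1} {u2.2, u3.1} {u3.2}, out.j its boundary


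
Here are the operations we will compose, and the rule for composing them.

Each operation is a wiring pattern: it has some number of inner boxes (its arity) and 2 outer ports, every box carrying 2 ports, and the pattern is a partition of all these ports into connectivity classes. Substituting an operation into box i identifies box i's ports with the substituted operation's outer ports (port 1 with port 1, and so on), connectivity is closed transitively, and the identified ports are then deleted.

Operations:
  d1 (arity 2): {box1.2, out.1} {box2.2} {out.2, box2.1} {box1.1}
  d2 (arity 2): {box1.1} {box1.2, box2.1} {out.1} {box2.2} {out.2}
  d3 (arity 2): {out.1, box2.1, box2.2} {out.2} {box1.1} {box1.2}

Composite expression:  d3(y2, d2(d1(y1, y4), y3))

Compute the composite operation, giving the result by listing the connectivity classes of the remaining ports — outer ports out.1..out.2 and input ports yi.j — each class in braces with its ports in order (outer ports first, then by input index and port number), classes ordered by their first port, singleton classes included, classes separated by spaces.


{out.1} {out.2} {y1.1} {y1.2} {y2.1} {y2.2} {y3.1, y4.1} {y3.2} {y4.2}

Two ports join when wires chain via d3-identified ports.
the subtree at d1 composes to {out.1, y1.2} {out.2, y4.1} {y1.1} {y4.2} on (y1, y4); out.j = own outer ports
the subtree at d2 composes to {out.1} {out.2} {y1.1} {y1.2} {y3.1, y4.1} {y3.2} {y4.2} on (y1, y4, y3); out.j = own outer ports
the subtree at d3 composes to {out.1} {out.2} {y1.1} {y1.2} {y2.1} {y2.2} {y3.1, y4.1} {y3.2} {y4.2} on (y2, y1, y4, y3); out.j = own outer ports


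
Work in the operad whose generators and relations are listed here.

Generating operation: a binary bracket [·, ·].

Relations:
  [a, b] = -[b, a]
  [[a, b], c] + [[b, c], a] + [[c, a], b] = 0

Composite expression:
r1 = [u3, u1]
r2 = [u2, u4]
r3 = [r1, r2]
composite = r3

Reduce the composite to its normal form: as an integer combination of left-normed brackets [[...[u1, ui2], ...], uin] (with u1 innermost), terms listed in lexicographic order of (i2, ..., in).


-[[[u1, u3], u2], u4] + [[[u1, u3], u4], u2]


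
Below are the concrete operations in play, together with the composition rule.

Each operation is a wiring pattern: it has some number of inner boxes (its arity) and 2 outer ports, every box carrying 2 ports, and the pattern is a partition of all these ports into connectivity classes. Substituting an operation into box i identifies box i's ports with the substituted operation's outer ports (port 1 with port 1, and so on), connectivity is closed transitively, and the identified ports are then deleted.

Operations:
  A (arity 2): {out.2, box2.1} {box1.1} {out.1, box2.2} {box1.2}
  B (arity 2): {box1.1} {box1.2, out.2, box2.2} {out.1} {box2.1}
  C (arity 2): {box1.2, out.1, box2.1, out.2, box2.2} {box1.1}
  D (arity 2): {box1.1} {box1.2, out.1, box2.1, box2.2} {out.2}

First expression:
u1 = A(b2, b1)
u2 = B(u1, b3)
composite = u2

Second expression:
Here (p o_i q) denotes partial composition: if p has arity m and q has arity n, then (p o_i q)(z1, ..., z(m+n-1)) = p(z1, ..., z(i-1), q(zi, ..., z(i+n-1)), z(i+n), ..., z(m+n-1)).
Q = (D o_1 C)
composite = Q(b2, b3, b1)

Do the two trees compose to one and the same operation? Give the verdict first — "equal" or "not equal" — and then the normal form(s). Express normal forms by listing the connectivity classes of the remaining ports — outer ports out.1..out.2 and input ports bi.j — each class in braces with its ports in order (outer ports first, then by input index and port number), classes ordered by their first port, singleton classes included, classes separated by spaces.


The first expression reduces to {out.1} {out.2, b1.1, b3.2} {b1.2} {b2.1} {b2.2} {b3.1}
The second expression reduces to {out.1, b1.1, b1.2, b2.2, b3.1, b3.2} {out.2} {b2.1}
Distinct normal forms: not equal.

not equal; first: {out.1} {out.2, b1.1, b3.2} {b1.2} {b2.1} {b2.2} {b3.1}; second: {out.1, b1.1, b1.2, b2.2, b3.1, b3.2} {out.2} {b2.1}


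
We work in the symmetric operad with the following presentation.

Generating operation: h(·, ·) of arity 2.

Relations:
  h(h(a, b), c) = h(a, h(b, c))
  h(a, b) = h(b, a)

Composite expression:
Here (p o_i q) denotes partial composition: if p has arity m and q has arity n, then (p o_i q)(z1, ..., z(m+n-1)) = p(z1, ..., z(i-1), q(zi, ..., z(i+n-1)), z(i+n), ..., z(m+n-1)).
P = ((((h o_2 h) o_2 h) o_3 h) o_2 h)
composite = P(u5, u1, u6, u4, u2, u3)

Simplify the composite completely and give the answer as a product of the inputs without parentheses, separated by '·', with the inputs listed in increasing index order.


With h associative and commutative, the u-input set is all that matters.
h(u1, u6) linearizes to u1 · u6
h(u4, u2) linearizes to u4 · u2
h(h(u1, u6), h(u4, u2)) linearizes to u1 · u6 · u4 · u2
h(h(h(u1, u6), h(u4, u2)), u3) linearizes to u1 · u6 · u4 · u2 · u3
h(u5, h(h(h(u1, u6), h(u4, u2)), u3)) linearizes to u5 · u1 · u6 · u4 · u2 · u3
putting the inputs in ascending order: u1 · u2 · u3 · u4 · u5 · u6

u1 · u2 · u3 · u4 · u5 · u6


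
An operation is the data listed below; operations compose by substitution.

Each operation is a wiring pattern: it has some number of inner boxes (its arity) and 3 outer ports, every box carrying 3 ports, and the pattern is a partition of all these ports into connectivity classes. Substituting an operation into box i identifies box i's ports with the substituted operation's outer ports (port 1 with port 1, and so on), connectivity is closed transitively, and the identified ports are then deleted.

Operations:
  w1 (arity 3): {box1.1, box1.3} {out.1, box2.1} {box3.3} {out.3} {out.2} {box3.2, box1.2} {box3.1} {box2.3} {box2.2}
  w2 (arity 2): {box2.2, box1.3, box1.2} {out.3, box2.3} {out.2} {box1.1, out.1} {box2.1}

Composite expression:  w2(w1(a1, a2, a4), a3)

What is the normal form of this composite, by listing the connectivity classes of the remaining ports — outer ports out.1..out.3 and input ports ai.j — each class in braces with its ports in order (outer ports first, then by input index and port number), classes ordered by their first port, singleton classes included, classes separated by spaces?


{out.1, a2.1} {out.2} {out.3, a3.3} {a1.1, a1.3} {a1.2, a4.2} {a2.2} {a2.3} {a3.1} {a3.2} {a4.1} {a4.3}

Substituting into w2 glues patterns; closure does the rest.
composing w1 on (a1, a2, a4), with out.j its own outer ports: {out.1, a2.1} {out.2} {out.3} {a1.1, a1.3} {a1.2, a4.2} {a2.2} {a2.3} {a4.1} {a4.3}
composing w2 on (a1, a2, a4, a3), with out.j its own outer ports: {out.1, a2.1} {out.2} {out.3, a3.3} {a1.1, a1.3} {a1.2, a4.2} {a2.2} {a2.3} {a3.1} {a3.2} {a4.1} {a4.3}


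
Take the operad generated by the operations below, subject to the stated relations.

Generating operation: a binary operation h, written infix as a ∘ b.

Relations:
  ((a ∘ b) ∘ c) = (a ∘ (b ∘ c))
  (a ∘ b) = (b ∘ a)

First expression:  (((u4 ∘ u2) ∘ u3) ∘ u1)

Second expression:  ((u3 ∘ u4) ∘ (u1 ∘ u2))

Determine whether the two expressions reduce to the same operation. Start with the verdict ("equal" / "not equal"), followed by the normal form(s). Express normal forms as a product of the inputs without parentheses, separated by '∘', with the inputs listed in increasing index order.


equal: each reduces to u1 ∘ u2 ∘ u3 ∘ u4


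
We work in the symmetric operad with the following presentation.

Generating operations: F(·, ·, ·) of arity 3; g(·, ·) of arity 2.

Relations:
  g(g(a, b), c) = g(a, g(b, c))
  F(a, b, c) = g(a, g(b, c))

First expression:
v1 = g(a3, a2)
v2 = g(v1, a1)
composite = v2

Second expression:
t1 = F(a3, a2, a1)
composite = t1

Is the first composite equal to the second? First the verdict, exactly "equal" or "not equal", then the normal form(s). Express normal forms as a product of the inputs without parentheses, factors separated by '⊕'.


Reducing the first expression gives a3 ⊕ a2 ⊕ a1
Reducing the second expression gives a3 ⊕ a2 ⊕ a1
Both agree, so they are equal.

equal; the common form is a3 ⊕ a2 ⊕ a1


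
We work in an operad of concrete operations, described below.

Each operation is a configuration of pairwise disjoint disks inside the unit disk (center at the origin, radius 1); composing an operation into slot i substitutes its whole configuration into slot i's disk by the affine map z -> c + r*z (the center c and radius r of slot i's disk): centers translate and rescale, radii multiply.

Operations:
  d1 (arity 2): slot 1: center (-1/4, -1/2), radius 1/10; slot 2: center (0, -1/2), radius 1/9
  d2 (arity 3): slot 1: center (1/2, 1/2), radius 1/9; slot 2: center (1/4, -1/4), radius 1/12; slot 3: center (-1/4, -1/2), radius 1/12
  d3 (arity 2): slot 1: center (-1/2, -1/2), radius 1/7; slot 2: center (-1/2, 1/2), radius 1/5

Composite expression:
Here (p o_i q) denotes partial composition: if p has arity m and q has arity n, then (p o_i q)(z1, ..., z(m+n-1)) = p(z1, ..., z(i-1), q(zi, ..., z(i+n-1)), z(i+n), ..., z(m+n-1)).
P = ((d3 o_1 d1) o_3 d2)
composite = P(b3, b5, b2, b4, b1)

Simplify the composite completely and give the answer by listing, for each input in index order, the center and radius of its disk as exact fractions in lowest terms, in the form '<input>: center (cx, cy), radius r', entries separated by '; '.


Below d3, radii multiply path by path; the b-disk centers shift.
b3 passes through 2 substitutions, ending at center (-15/28, -4/7), radius 1/70
b5 passes through 2 substitutions, ending at center (-1/2, -4/7), radius 1/63
b2 passes through 2 substitutions, ending at center (-2/5, 3/5), radius 1/45
b4 passes through 2 substitutions, ending at center (-9/20, 9/20), radius 1/60
b1 passes through 2 substitutions, ending at center (-11/20, 2/5), radius 1/60

b1: center (-11/20, 2/5), radius 1/60; b2: center (-2/5, 3/5), radius 1/45; b3: center (-15/28, -4/7), radius 1/70; b4: center (-9/20, 9/20), radius 1/60; b5: center (-1/2, -4/7), radius 1/63


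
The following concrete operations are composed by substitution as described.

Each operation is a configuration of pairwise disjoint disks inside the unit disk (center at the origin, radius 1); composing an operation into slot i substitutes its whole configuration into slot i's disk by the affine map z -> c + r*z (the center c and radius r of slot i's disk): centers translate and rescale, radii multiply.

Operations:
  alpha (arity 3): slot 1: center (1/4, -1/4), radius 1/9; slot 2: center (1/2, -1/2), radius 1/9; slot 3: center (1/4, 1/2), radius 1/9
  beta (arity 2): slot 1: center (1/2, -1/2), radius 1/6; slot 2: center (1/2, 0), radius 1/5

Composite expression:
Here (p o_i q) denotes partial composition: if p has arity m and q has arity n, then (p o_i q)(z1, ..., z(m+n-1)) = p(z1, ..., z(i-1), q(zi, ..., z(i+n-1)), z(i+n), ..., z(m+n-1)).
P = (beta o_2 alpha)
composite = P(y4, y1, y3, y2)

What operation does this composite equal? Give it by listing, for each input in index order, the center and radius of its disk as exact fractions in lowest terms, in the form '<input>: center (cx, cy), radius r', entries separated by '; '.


y1: center (11/20, -1/20), radius 1/45; y2: center (11/20, 1/10), radius 1/45; y3: center (3/5, -1/10), radius 1/45; y4: center (1/2, -1/2), radius 1/6

Below beta, radii multiply path by path; the y-disk centers shift.
input y4: composing its 1 substitution step yields center (1/2, -1/2), radius 1/6
input y1: composing its 2 substitution steps yields center (11/20, -1/20), radius 1/45
input y3: composing its 2 substitution steps yields center (3/5, -1/10), radius 1/45
input y2: composing its 2 substitution steps yields center (11/20, 1/10), radius 1/45


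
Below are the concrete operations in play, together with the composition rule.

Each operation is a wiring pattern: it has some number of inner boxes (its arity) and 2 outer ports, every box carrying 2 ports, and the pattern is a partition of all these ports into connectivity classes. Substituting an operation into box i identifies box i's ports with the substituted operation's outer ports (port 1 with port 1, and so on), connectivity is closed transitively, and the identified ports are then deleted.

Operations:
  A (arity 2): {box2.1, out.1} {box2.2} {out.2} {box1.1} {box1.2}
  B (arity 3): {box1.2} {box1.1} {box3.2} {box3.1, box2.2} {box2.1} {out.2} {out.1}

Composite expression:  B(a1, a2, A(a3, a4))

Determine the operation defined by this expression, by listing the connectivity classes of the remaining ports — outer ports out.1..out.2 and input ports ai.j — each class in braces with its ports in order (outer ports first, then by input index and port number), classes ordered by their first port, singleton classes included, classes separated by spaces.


{out.1} {out.2} {a1.1} {a1.2} {a2.1} {a2.2, a4.1} {a3.1} {a3.2} {a4.2}


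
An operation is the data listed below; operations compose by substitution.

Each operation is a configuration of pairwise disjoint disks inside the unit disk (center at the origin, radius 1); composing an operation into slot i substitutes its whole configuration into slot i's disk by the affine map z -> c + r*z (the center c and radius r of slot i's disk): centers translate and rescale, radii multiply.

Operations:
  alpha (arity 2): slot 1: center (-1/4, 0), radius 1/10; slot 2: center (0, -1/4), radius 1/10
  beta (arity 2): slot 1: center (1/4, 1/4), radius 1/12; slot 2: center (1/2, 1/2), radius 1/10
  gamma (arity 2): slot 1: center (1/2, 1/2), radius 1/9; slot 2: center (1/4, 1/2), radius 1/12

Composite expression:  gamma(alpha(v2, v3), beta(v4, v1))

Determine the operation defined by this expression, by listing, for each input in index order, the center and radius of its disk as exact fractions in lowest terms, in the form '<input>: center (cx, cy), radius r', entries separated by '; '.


v1: center (7/24, 13/24), radius 1/120; v2: center (17/36, 1/2), radius 1/90; v3: center (1/2, 17/36), radius 1/90; v4: center (13/48, 25/48), radius 1/144

Each v-disk chains the slot maps above it in gamma; radii multiply.
input v2: applying the 2 nested substitutions gives center (17/36, 1/2), radius 1/90
input v3: applying the 2 nested substitutions gives center (1/2, 17/36), radius 1/90
input v4: applying the 2 nested substitutions gives center (13/48, 25/48), radius 1/144
input v1: applying the 2 nested substitutions gives center (7/24, 13/24), radius 1/120


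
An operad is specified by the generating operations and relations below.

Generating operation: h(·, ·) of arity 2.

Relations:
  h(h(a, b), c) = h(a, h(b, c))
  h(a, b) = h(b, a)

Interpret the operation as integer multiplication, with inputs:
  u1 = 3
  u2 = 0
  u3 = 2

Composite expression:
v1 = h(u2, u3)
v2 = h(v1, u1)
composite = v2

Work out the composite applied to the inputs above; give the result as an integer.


h(u2, u3) = 0
h(h(u2, u3), u1) = 0

0


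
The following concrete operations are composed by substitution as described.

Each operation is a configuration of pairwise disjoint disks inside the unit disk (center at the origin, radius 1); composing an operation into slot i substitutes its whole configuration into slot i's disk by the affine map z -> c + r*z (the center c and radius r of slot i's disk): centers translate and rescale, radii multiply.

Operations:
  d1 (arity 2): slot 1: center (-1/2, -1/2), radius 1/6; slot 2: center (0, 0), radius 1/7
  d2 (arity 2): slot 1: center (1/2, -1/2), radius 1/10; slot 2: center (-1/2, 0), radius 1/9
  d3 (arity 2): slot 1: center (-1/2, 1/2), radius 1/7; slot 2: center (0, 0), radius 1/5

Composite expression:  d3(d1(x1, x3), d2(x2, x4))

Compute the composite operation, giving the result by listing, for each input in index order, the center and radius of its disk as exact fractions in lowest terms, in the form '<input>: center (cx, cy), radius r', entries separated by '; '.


x1: center (-4/7, 3/7), radius 1/42; x2: center (1/10, -1/10), radius 1/50; x3: center (-1/2, 1/2), radius 1/49; x4: center (-1/10, 0), radius 1/45

Each x-disk chains the slot maps above it in d3; radii multiply.
input x1: applying the 2 nested substitutions gives center (-4/7, 3/7), radius 1/42
input x3: applying the 2 nested substitutions gives center (-1/2, 1/2), radius 1/49
input x2: applying the 2 nested substitutions gives center (1/10, -1/10), radius 1/50
input x4: applying the 2 nested substitutions gives center (-1/10, 0), radius 1/45


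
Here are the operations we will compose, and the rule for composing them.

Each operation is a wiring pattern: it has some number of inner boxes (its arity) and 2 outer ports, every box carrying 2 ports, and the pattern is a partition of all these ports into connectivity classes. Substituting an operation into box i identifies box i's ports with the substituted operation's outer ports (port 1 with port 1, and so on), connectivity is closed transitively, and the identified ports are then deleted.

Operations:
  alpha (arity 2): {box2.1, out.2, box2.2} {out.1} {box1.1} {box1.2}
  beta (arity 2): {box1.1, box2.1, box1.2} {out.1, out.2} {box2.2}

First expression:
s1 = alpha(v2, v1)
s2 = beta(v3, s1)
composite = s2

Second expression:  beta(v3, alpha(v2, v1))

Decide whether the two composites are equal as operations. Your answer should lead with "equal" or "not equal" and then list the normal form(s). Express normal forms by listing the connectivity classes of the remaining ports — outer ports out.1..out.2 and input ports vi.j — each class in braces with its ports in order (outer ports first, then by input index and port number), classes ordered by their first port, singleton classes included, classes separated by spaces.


The first composite normalizes to {out.1, out.2} {v1.1, v1.2} {v2.1} {v2.2} {v3.1, v3.2}
The second composite normalizes to {out.1, out.2} {v1.1, v1.2} {v2.1} {v2.2} {v3.1, v3.2}
Identical normal forms: equal.

equal; both compose to {out.1, out.2} {v1.1, v1.2} {v2.1} {v2.2} {v3.1, v3.2}
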